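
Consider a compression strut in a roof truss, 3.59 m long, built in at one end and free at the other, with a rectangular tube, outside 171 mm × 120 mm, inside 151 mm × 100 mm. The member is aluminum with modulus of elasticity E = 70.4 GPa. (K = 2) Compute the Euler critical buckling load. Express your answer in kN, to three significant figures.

Weak-axis I_min = (h_o·b_o³ − h_i·b_i³)/12 with b_o = 120, b_i = 100.0 mm (shorter outer/inner sides).
I_min = (171×120³ − 151.0×100.0³)/12 = 1.204×10^7 mm⁴
I = 1.204×10^7 mm⁴ = 1.204×10^-5 m⁴
Effective length L_e = K·L = 2 × 3.59 = 7.180 m
P_cr = π²EI / L_e² = π² × 70.4×10⁹ × 1.204×10^-5 / 7.180² = 1.623×10^5 N

P_cr ≈ 162 kN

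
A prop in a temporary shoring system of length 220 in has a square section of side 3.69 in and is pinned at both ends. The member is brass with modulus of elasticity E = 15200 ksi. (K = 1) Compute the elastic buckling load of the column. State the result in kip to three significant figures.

I = a⁴/12 = 3.69⁴/12 = 15.45 in⁴
Effective length L_e = K·L = 1 × 220 = 220.0 in
P_cr = π²EI / L_e² = π² × 15200×10³ × 15.45 / 220.0² = 4.789×10^4 lb

P_cr ≈ 47.9 kip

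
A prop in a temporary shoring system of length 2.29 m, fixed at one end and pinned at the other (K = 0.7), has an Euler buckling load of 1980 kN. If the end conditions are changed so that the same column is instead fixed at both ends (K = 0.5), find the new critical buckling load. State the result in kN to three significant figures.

P_cr ∝ 1/K², so P_cr,new = P_cr,old × (K_old/K_new)² = 1980 × (0.7/0.5)²
= 1980 × 1.960 = 3880 kN

P_cr ≈ 3880 kN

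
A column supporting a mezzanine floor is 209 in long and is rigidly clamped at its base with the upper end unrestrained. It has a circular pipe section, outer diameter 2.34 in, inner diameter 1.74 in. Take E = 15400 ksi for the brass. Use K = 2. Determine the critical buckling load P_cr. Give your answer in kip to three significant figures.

d_o = 2.34 in, d_i = 1.74 in
I = π(d_o⁴ − d_i⁴)/64 = π(2.34⁴ − 1.740⁴)/64 = 1.022 in⁴
Effective length L_e = K·L = 2 × 209 = 418.0 in
P_cr = π²EI / L_e² = π² × 15400×10³ × 1.022 / 418.0² = 888.9 lb

P_cr ≈ 0.889 kip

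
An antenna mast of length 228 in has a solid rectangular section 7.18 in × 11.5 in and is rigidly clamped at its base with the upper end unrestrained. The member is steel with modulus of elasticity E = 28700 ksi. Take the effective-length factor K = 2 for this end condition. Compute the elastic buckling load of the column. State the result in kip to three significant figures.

Buckling occurs about the weak axis: I_min = h·b³/12 with b = 7.18 in (the shorter side).
I_min = 11.5×7.18³/12 = 354.7 in⁴
Effective length L_e = K·L = 2 × 228 = 456.0 in
P_cr = π²EI / L_e² = π² × 28700×10³ × 354.7 / 456.0² = 4.832×10^5 lb

P_cr ≈ 483 kip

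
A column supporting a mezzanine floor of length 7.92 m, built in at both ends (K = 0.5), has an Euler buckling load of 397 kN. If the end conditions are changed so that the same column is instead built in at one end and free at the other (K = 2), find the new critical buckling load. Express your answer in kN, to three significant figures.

P_cr ∝ 1/K², so P_cr,new = P_cr,old × (K_old/K_new)² = 397 × (0.5/2)²
= 397 × 0.06250 = 24.8 kN

P_cr ≈ 24.8 kN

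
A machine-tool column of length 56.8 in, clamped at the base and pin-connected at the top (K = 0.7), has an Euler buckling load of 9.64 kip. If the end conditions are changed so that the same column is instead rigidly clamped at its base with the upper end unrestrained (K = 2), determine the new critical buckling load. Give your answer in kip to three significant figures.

P_cr ≈ 1.18 kip

P_cr ∝ 1/K², so P_cr,new = P_cr,old × (K_old/K_new)² = 9.64 × (0.7/2)²
= 9.64 × 0.1225 = 1.18 kip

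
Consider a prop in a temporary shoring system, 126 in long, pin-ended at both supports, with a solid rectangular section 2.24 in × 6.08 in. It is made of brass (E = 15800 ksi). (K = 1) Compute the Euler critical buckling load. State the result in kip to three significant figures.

P_cr ≈ 55.9 kip

Buckling occurs about the weak axis: I_min = h·b³/12 with b = 2.24 in (the shorter side).
I_min = 6.08×2.24³/12 = 5.695 in⁴
Effective length L_e = K·L = 1 × 126 = 126.0 in
P_cr = π²EI / L_e² = π² × 15800×10³ × 5.695 / 126.0² = 5.593×10^4 lb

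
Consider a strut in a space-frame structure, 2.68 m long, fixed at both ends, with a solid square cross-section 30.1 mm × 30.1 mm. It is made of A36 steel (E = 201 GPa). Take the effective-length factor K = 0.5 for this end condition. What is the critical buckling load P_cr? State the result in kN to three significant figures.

P_cr ≈ 75.6 kN

I = a⁴/12 = 30.1⁴/12 = 6.840×10^4 mm⁴
I = 6.840×10^4 mm⁴ = 6.840×10^-8 m⁴
Effective length L_e = K·L = 0.5 × 2.68 = 1.340 m
P_cr = π²EI / L_e² = π² × 201×10⁹ × 6.840×10^-8 / 1.340² = 7.557×10^4 N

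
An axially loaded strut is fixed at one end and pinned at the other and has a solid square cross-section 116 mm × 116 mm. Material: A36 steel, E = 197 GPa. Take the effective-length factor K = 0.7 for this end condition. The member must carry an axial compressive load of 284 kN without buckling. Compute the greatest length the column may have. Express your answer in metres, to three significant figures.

L_max ≈ 14.5 m

I = a⁴/12 = 116⁴/12 = 1.509×10^7 mm⁴
I = 1.509×10^-5 m⁴
At the buckling limit P_cr = P = 2.840×10^5 N
From P_cr = π²EI/(K·L)²:  L = (1/K)·√(π²EI/P_cr) = (1/0.7)·√(π²×1.97×10^11×1.509×10^-5/2.840×10^5)
L = 14.5 m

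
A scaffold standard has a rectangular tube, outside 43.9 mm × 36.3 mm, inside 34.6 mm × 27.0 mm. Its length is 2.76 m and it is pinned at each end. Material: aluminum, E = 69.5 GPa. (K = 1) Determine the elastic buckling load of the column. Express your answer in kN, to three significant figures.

P_cr ≈ 10.6 kN

Weak-axis I_min = (h_o·b_o³ − h_i·b_i³)/12 with b_o = 36.3, b_i = 27.00 mm (shorter outer/inner sides).
I_min = (43.9×36.3³ − 34.60×27.00³)/12 = 1.182×10^5 mm⁴
I = 1.182×10^5 mm⁴ = 1.182×10^-7 m⁴
Effective length L_e = K·L = 1 × 2.76 = 2.760 m
P_cr = π²EI / L_e² = π² × 69.5×10⁹ × 1.182×10^-7 / 2.760² = 1.065×10^4 N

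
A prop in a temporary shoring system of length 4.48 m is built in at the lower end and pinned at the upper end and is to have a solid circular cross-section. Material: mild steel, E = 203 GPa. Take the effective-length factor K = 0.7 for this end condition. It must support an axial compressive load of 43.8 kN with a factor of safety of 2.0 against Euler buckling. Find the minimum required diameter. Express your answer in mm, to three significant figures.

Required P_cr = n·P = 2.0 × 43.8 = 87.60 kN
L_e = K·L = 0.7 × 4.48 = 3.136 m
Required I = P_cr·L_e²/(π²E) = 8.760×10^4 × 3.136² / (π² × 2.03×10^11) = 4.300×10^-7 m⁴
I_req = 4.300×10^5 mm⁴
Solid circle: I = πd⁴/64  ⇒  d = (64I/π)^(1/4) = (64×4.300×10^5/π)^(1/4) = 54.4 mm

d ≈ 54.4 mm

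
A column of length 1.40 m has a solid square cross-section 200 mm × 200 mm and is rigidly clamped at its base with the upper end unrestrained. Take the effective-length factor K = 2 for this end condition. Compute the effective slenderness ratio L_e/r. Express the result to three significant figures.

λ ≈ 48.5

I = a⁴/12 = 200⁴/12 = 1.333×10^8 mm⁴
A = 4.000×10^4 mm²;  r_min = √(I/A) = √(1.333×10^8/4.000×10^4) = 57.74 mm
L_e = K·L = 2 × 1.40 m = 2.800 m = 2800.0 mm
λ = L_e / r_min = 2800.0 / 57.74 = 48.5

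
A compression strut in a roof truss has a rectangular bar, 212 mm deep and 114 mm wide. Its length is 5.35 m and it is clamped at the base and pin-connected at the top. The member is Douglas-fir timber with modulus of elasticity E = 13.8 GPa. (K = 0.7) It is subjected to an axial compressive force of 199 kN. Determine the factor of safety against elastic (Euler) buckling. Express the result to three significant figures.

Buckling occurs about the weak axis: I_min = h·b³/12 with b = 114 mm (the shorter side).
I_min = 212×114³/12 = 2.617×10^7 mm⁴
I = 2.617×10^7 mm⁴ = 2.617×10^-5 m⁴
Effective length L_e = K·L = 0.7 × 5.35 = 3.745 m
P_cr = π²EI / L_e² = π² × 13.8×10⁹ × 2.617×10^-5 / 3.745² = 2.542×10^5 N
Factor of safety n = P_cr / P = 254.18 / 199 = 1.28

n ≈ 1.28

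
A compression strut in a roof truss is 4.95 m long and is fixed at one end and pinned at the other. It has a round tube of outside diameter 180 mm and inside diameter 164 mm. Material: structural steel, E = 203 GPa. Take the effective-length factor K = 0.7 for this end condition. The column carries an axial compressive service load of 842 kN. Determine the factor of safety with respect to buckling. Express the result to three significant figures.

d_o = 180 mm, d_i = 164 mm
I = π(d_o⁴ − d_i⁴)/64 = π(180⁴ − 164.0⁴)/64 = 1.602×10^7 mm⁴
I = 1.602×10^7 mm⁴ = 1.602×10^-5 m⁴
Effective length L_e = K·L = 0.7 × 4.95 = 3.465 m
P_cr = π²EI / L_e² = π² × 203×10⁹ × 1.602×10^-5 / 3.465² = 2.673×10^6 N
Factor of safety n = P_cr / P = 2673.4 / 842 = 3.18

n ≈ 3.18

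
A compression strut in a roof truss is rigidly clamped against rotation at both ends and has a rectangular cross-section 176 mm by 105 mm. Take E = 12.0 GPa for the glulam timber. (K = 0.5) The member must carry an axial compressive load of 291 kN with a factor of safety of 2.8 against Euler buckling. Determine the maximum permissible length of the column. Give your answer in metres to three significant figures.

Buckling occurs about the weak axis: I_min = h·b³/12 with b = 105 mm (the shorter side).
I_min = 176×105³/12 = 1.698×10^7 mm⁴
I = 1.698×10^-5 m⁴
Required critical load P_cr = n·P = 2.8 × 291 = 814.8 kN = 8.148×10^5 N
From P_cr = π²EI/(K·L)²:  L = (1/K)·√(π²EI/P_cr) = (1/0.5)·√(π²×1.20×10^10×1.698×10^-5/8.148×10^5)
L = 3.14 m

L_max ≈ 3.14 m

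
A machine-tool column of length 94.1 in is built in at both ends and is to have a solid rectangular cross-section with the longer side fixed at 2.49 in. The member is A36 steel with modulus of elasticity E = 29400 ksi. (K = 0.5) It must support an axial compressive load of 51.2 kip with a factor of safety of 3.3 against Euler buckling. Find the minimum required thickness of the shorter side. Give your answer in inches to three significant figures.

b ≈ 1.84 in

Required P_cr = n·P = 3.3 × 51.2 = 169.0 kip
L_e = K·L = 0.5 × 94.1 = 47.05 in
Required I = P_cr·L_e²/(π²E) = 1.690×10^5 × 47.05² / (π² × 2.94×10^7) = 1.289 in⁴
Rectangle, weak axis: I_min = h·b³/12 with h = 2.49 in fixed  ⇒  b = (12I/h)^(1/3) = 1.84 in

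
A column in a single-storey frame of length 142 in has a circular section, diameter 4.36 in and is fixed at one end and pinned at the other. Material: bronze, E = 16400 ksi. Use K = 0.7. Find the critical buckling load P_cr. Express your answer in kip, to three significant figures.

I = πd⁴/64 = π×4.36⁴/64 = 17.74 in⁴
Effective length L_e = K·L = 0.7 × 142 = 99.40 in
P_cr = π²EI / L_e² = π² × 16400×10³ × 17.74 / 99.40² = 2.906×10^5 lb

P_cr ≈ 291 kip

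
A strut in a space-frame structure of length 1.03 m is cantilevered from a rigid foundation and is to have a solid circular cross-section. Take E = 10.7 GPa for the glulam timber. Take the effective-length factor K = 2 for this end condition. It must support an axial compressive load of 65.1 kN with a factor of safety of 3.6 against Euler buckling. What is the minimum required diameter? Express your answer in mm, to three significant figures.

d ≈ 118 mm

Required P_cr = n·P = 3.6 × 65.1 = 234.4 kN
L_e = K·L = 2 × 1.03 = 2.060 m
Required I = P_cr·L_e²/(π²E) = 2.344×10^5 × 2.060² / (π² × 1.07×10^10) = 9.417×10^-6 m⁴
I_req = 9.417×10^6 mm⁴
Solid circle: I = πd⁴/64  ⇒  d = (64I/π)^(1/4) = (64×9.417×10^6/π)^(1/4) = 118 mm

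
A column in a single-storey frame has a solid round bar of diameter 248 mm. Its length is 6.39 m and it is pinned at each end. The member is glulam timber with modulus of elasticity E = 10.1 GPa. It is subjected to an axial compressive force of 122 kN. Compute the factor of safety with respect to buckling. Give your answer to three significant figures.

n ≈ 3.72

I = πd⁴/64 = π×248⁴/64 = 1.857×10^8 mm⁴
I = 1.857×10^8 mm⁴ = 1.857×10^-4 m⁴
Effective length L_e = K·L = 1 × 6.39 = 6.390 m
P_cr = π²EI / L_e² = π² × 10.1×10⁹ × 1.857×10^-4 / 6.390² = 4.533×10^5 N
Factor of safety n = P_cr / P = 453.31 / 122 = 3.72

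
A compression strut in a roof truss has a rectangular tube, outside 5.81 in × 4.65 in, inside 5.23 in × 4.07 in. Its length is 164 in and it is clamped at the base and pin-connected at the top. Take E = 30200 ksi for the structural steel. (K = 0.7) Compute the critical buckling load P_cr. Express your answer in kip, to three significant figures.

P_cr ≈ 436 kip

Weak-axis I_min = (h_o·b_o³ − h_i·b_i³)/12 with b_o = 4.65, b_i = 4.070 in (shorter outer/inner sides).
I_min = (5.81×4.65³ − 5.230×4.070³)/12 = 19.30 in⁴
Effective length L_e = K·L = 0.7 × 164 = 114.8 in
P_cr = π²EI / L_e² = π² × 30200×10³ × 19.30 / 114.8² = 4.364×10^5 lb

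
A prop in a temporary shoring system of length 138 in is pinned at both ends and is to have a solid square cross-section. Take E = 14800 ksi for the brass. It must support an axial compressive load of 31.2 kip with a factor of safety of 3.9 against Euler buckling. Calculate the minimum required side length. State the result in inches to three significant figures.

a ≈ 3.71 in

Required P_cr = n·P = 3.9 × 31.2 = 121.7 kip
L_e = K·L = 1 × 138 = 138.0 in
Required I = P_cr·L_e²/(π²E) = 1.217×10^5 × 138.0² / (π² × 1.48×10^7) = 15.86 in⁴
Solid square: I = a⁴/12  ⇒  a = (12I)^(1/4) = (12×15.86)^(1/4) = 3.71 in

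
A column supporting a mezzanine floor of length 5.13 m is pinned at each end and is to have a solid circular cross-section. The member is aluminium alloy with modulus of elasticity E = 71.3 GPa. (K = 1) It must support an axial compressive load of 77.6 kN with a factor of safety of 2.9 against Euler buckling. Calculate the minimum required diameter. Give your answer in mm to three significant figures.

Required P_cr = n·P = 2.9 × 77.6 = 225.0 kN
L_e = K·L = 1 × 5.13 = 5.130 m
Required I = P_cr·L_e²/(π²E) = 2.250×10^5 × 5.130² / (π² × 7.13×10^10) = 8.416×10^-6 m⁴
I_req = 8.416×10^6 mm⁴
Solid circle: I = πd⁴/64  ⇒  d = (64I/π)^(1/4) = (64×8.416×10^6/π)^(1/4) = 114 mm

d ≈ 114 mm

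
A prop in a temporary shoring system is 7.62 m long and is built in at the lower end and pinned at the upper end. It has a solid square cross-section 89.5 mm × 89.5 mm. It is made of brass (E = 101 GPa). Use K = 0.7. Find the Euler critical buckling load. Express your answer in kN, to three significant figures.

I = a⁴/12 = 89.5⁴/12 = 5.347×10^6 mm⁴
I = 5.347×10^6 mm⁴ = 5.347×10^-6 m⁴
Effective length L_e = K·L = 0.7 × 7.62 = 5.334 m
P_cr = π²EI / L_e² = π² × 101×10⁹ × 5.347×10^-6 / 5.334² = 1.873×10^5 N

P_cr ≈ 187 kN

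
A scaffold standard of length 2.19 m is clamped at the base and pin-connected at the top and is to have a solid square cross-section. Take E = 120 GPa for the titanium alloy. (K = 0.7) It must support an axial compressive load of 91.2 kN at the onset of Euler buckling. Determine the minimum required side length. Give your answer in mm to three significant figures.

a ≈ 38.4 mm

L_e = K·L = 0.7 × 2.19 = 1.533 m
Required I = P_cr·L_e²/(π²E) = 9.120×10^4 × 1.533² / (π² × 1.20×10^11) = 1.810×10^-7 m⁴
I_req = 1.810×10^5 mm⁴
Solid square: I = a⁴/12  ⇒  a = (12I)^(1/4) = (12×1.810×10^5)^(1/4) = 38.4 mm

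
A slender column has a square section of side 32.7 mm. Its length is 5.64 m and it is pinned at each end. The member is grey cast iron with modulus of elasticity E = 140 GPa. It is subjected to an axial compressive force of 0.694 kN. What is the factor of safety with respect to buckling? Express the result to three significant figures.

I = a⁴/12 = 32.7⁴/12 = 9.528×10^4 mm⁴
I = 9.528×10^4 mm⁴ = 9.528×10^-8 m⁴
Effective length L_e = K·L = 1 × 5.64 = 5.640 m
P_cr = π²EI / L_e² = π² × 140×10⁹ × 9.528×10^-8 / 5.640² = 4.139×10^3 N
Factor of safety n = P_cr / P = 4.1388 / 0.694 = 5.96

n ≈ 5.96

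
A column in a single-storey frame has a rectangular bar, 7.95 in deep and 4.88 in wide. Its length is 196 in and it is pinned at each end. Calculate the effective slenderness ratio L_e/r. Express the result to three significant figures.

λ ≈ 139

For a rectangle r_min = b/√12 = 4.88/√12 = 1.409 in
L_e = K·L = 1 × 196 = 196.0 in
λ = L_e / r_min = 196.00 / 1.409 = 139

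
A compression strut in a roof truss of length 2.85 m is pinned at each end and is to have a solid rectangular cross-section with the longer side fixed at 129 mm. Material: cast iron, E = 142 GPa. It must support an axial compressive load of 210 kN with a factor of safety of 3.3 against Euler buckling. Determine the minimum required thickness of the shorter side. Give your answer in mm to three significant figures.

Required P_cr = n·P = 3.3 × 210 = 693.0 kN
L_e = K·L = 1 × 2.85 = 2.850 m
Required I = P_cr·L_e²/(π²E) = 6.930×10^5 × 2.850² / (π² × 1.42×10^11) = 4.016×10^-6 m⁴
I_req = 4.016×10^6 mm⁴
Rectangle, weak axis: I_min = h·b³/12 with h = 129 mm fixed  ⇒  b = (12I/h)^(1/3) = 72.0 mm

b ≈ 72.0 mm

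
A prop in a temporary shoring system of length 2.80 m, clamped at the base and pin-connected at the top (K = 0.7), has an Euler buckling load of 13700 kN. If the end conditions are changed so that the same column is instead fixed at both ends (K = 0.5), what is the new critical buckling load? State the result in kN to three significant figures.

P_cr ∝ 1/K², so P_cr,new = P_cr,old × (K_old/K_new)² = 13700 × (0.7/0.5)²
= 13700 × 1.960 = 26900 kN

P_cr ≈ 26900 kN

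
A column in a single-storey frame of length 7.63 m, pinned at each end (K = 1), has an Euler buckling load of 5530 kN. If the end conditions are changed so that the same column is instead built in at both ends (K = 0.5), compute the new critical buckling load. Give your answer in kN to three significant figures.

P_cr ≈ 22100 kN

P_cr ∝ 1/K², so P_cr,new = P_cr,old × (K_old/K_new)² = 5530 × (1/0.5)²
= 5530 × 4.000 = 22100 kN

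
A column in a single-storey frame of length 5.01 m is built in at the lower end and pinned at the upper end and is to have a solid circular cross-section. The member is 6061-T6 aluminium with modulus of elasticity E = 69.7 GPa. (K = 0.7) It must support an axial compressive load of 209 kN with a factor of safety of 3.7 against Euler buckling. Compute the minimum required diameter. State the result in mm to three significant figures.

Required P_cr = n·P = 3.7 × 209 = 773.3 kN
L_e = K·L = 0.7 × 5.01 = 3.507 m
Required I = P_cr·L_e²/(π²E) = 7.733×10^5 × 3.507² / (π² × 6.97×10^10) = 1.383×10^-5 m⁴
I_req = 1.383×10^7 mm⁴
Solid circle: I = πd⁴/64  ⇒  d = (64I/π)^(1/4) = (64×1.383×10^7/π)^(1/4) = 130 mm

d ≈ 130 mm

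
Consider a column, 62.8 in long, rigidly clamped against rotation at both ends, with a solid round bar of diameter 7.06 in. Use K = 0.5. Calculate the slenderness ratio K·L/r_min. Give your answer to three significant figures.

λ ≈ 17.8

For a solid circle r = d/4 = 7.06/4 = 1.765 in
L_e = K·L = 0.5 × 62.8 = 31.40 in
λ = L_e / r_min = 31.400 / 1.765 = 17.8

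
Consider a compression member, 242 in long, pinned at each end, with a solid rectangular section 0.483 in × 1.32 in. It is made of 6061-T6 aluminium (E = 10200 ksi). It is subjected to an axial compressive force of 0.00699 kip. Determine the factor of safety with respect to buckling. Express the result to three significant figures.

Buckling occurs about the weak axis: I_min = h·b³/12 with b = 0.483 in (the shorter side).
I_min = 1.32×0.483³/12 = 1.239×10^-2 in⁴
Effective length L_e = K·L = 1 × 242 = 242.0 in
P_cr = π²EI / L_e² = π² × 10200×10³ × 1.239×10^-2 / 242.0² = 21.31 lb
Factor of safety n = P_cr / P = 0.021306 / 0.00699 = 3.05

n ≈ 3.05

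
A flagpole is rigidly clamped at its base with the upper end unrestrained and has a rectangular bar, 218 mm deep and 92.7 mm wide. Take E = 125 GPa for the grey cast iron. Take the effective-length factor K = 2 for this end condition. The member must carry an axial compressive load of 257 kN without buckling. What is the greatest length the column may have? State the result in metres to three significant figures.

L_max ≈ 4.17 m

Buckling occurs about the weak axis: I_min = h·b³/12 with b = 92.7 mm (the shorter side).
I_min = 218×92.7³/12 = 1.447×10^7 mm⁴
I = 1.447×10^-5 m⁴
At the buckling limit P_cr = P = 2.570×10^5 N
From P_cr = π²EI/(K·L)²:  L = (1/K)·√(π²EI/P_cr) = (1/2)·√(π²×1.25×10^11×1.447×10^-5/2.570×10^5)
L = 4.17 m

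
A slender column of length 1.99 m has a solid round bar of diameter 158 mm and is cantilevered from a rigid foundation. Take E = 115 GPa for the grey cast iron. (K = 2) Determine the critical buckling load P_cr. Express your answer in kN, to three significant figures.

P_cr ≈ 2190 kN

I = πd⁴/64 = π×158⁴/64 = 3.059×10^7 mm⁴
I = 3.059×10^7 mm⁴ = 3.059×10^-5 m⁴
Effective length L_e = K·L = 2 × 1.99 = 3.980 m
P_cr = π²EI / L_e² = π² × 115×10⁹ × 3.059×10^-5 / 3.980² = 2.192×10^6 N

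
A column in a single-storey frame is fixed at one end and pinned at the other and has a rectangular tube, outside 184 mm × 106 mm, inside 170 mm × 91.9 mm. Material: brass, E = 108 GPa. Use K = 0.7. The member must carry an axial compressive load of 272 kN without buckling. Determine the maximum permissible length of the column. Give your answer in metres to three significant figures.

L_max ≈ 7.62 m

Weak-axis I_min = (h_o·b_o³ − h_i·b_i³)/12 with b_o = 106, b_i = 91.90 mm (shorter outer/inner sides).
I_min = (184×106³ − 170.0×91.90³)/12 = 7.267×10^6 mm⁴
I = 7.267×10^-6 m⁴
At the buckling limit P_cr = P = 2.720×10^5 N
From P_cr = π²EI/(K·L)²:  L = (1/K)·√(π²EI/P_cr) = (1/0.7)·√(π²×1.08×10^11×7.267×10^-6/2.720×10^5)
L = 7.62 m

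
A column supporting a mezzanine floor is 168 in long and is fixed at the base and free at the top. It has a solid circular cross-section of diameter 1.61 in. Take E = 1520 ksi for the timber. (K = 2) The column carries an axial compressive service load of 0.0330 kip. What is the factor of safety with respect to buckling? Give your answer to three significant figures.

n ≈ 1.33

I = πd⁴/64 = π×1.61⁴/64 = 0.3298 in⁴
Effective length L_e = K·L = 2 × 168 = 336.0 in
P_cr = π²EI / L_e² = π² × 1520×10³ × 0.3298 / 336.0² = 43.83 lb
Factor of safety n = P_cr / P = 0.043827 / 0.0330 = 1.33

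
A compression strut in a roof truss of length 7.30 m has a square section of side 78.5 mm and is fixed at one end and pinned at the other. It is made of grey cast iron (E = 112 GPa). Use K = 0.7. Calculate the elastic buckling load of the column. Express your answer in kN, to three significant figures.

I = a⁴/12 = 78.5⁴/12 = 3.164×10^6 mm⁴
I = 3.164×10^6 mm⁴ = 3.164×10^-6 m⁴
Effective length L_e = K·L = 0.7 × 7.30 = 5.110 m
P_cr = π²EI / L_e² = π² × 112×10⁹ × 3.164×10^-6 / 5.110² = 1.340×10^5 N

P_cr ≈ 134 kN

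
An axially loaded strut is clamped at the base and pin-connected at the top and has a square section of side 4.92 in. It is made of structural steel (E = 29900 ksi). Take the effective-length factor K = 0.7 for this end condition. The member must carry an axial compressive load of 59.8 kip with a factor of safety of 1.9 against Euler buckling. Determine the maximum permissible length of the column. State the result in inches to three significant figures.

I = a⁴/12 = 4.92⁴/12 = 48.83 in⁴
Required critical load P_cr = n·P = 1.9 × 59.8 = 113.6 kip = 1.136×10^5 lb
From P_cr = π²EI/(K·L)²:  L = (1/K)·√(π²EI/P_cr) = (1/0.7)·√(π²×2.99×10^7×48.83/1.136×10^5)
L = 509 in

L_max ≈ 509 in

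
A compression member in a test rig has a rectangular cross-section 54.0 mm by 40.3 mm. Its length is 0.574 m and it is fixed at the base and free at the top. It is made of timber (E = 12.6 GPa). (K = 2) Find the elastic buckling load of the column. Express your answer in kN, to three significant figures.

P_cr ≈ 27.8 kN

Buckling occurs about the weak axis: I_min = h·b³/12 with b = 40.3 mm (the shorter side).
I_min = 54.0×40.3³/12 = 2.945×10^5 mm⁴
I = 2.945×10^5 mm⁴ = 2.945×10^-7 m⁴
Effective length L_e = K·L = 2 × 0.574 = 1.148 m
P_cr = π²EI / L_e² = π² × 12.6×10⁹ × 2.945×10^-7 / 1.148² = 2.779×10^4 N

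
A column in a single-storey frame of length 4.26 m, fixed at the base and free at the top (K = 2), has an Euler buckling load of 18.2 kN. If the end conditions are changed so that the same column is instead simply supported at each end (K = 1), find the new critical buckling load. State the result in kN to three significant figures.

P_cr ≈ 72.8 kN

P_cr ∝ 1/K², so P_cr,new = P_cr,old × (K_old/K_new)² = 18.2 × (2/1)²
= 18.2 × 4.000 = 72.8 kN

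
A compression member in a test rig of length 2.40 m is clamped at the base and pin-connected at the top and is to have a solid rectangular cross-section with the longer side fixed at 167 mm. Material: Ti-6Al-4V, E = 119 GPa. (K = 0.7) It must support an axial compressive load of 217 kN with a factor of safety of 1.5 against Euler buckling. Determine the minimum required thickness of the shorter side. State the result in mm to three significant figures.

Required P_cr = n·P = 1.5 × 217 = 325.5 kN
L_e = K·L = 0.7 × 2.40 = 1.680 m
Required I = P_cr·L_e²/(π²E) = 3.255×10^5 × 1.680² / (π² × 1.19×10^11) = 7.822×10^-7 m⁴
I_req = 7.822×10^5 mm⁴
Rectangle, weak axis: I_min = h·b³/12 with h = 167 mm fixed  ⇒  b = (12I/h)^(1/3) = 38.3 mm

b ≈ 38.3 mm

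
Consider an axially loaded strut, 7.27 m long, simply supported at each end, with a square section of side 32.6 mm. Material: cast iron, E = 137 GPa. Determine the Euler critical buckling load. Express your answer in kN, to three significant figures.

I = a⁴/12 = 32.6⁴/12 = 9.412×10^4 mm⁴
I = 9.412×10^4 mm⁴ = 9.412×10^-8 m⁴
Effective length L_e = K·L = 1 × 7.27 = 7.270 m
P_cr = π²EI / L_e² = π² × 137×10⁹ × 9.412×10^-8 / 7.270² = 2.408×10^3 N

P_cr ≈ 2.41 kN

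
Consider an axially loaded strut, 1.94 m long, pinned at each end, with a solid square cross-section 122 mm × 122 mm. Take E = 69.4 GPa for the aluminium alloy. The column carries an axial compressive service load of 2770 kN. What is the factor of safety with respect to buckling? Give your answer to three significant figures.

n ≈ 1.21

I = a⁴/12 = 122⁴/12 = 1.846×10^7 mm⁴
I = 1.846×10^7 mm⁴ = 1.846×10^-5 m⁴
Effective length L_e = K·L = 1 × 1.94 = 1.940 m
P_cr = π²EI / L_e² = π² × 69.4×10⁹ × 1.846×10^-5 / 1.940² = 3.360×10^6 N
Factor of safety n = P_cr / P = 3359.8 / 2770 = 1.21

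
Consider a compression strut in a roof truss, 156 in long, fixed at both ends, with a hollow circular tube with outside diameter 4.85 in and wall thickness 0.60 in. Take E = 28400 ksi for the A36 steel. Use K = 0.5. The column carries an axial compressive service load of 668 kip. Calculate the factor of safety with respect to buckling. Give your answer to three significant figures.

n ≈ 1.27

Inner diameter d_i = 4.85 − 2×0.60 = 3.650 in
I = π(d_o⁴ − d_i⁴)/64 = π(4.85⁴ − 3.650⁴)/64 = 18.45 in⁴
Effective length L_e = K·L = 0.5 × 156 = 78.00 in
P_cr = π²EI / L_e² = π² × 28400×10³ × 18.45 / 78.00² = 8.499×10^5 lb
Factor of safety n = P_cr / P = 849.92 / 668 = 1.27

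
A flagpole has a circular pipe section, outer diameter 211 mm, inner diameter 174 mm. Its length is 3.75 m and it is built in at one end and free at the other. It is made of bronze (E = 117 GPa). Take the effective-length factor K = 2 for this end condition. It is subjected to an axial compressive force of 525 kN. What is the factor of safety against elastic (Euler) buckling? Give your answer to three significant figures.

n ≈ 2.05

d_o = 211 mm, d_i = 174 mm
I = π(d_o⁴ − d_i⁴)/64 = π(211⁴ − 174.0⁴)/64 = 5.230×10^7 mm⁴
I = 5.230×10^7 mm⁴ = 5.230×10^-5 m⁴
Effective length L_e = K·L = 2 × 3.75 = 7.500 m
P_cr = π²EI / L_e² = π² × 117×10⁹ × 5.230×10^-5 / 7.500² = 1.074×10^6 N
Factor of safety n = P_cr / P = 1073.7 / 525 = 2.05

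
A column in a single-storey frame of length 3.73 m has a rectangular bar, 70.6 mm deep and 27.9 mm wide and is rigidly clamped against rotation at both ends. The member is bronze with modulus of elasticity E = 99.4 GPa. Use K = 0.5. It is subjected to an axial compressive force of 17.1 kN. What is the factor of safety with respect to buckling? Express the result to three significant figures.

n ≈ 2.11

Buckling occurs about the weak axis: I_min = h·b³/12 with b = 27.9 mm (the shorter side).
I_min = 70.6×27.9³/12 = 1.278×10^5 mm⁴
I = 1.278×10^5 mm⁴ = 1.278×10^-7 m⁴
Effective length L_e = K·L = 0.5 × 3.73 = 1.865 m
P_cr = π²EI / L_e² = π² × 99.4×10⁹ × 1.278×10^-7 / 1.865² = 3.604×10^4 N
Factor of safety n = P_cr / P = 36.038 / 17.1 = 2.11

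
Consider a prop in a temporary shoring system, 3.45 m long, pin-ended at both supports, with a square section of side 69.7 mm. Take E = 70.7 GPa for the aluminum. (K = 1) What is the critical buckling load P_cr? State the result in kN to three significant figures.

P_cr ≈ 115 kN

I = a⁴/12 = 69.7⁴/12 = 1.967×10^6 mm⁴
I = 1.967×10^6 mm⁴ = 1.967×10^-6 m⁴
Effective length L_e = K·L = 1 × 3.45 = 3.450 m
P_cr = π²EI / L_e² = π² × 70.7×10⁹ × 1.967×10^-6 / 3.450² = 1.153×10^5 N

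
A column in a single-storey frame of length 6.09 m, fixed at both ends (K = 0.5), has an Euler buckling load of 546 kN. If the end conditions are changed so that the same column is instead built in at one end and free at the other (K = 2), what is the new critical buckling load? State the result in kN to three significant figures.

P_cr ≈ 34.1 kN

P_cr ∝ 1/K², so P_cr,new = P_cr,old × (K_old/K_new)² = 546 × (0.5/2)²
= 546 × 0.06250 = 34.1 kN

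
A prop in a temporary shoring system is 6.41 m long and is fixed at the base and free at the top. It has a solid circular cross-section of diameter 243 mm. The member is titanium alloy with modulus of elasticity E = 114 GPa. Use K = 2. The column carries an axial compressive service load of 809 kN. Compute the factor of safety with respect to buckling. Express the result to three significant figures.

I = πd⁴/64 = π×243⁴/64 = 1.712×10^8 mm⁴
I = 1.712×10^8 mm⁴ = 1.712×10^-4 m⁴
Effective length L_e = K·L = 2 × 6.41 = 12.82 m
P_cr = π²EI / L_e² = π² × 114×10⁹ × 1.712×10^-4 / 12.82² = 1.172×10^6 N
Factor of safety n = P_cr / P = 1171.7 / 809 = 1.45

n ≈ 1.45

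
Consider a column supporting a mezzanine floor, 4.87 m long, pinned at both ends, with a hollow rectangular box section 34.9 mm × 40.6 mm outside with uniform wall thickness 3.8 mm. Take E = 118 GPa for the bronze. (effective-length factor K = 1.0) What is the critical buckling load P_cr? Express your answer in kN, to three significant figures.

Inner dimensions: h_i = 40.6 − 2×3.8 = 33.00 mm, b_i = 34.9 − 2×3.8 = 27.30 mm
Weak-axis I_min = (h_o·b_o³ − h_i·b_i³)/12 with b_o = 34.9, b_i = 27.30 mm (shorter outer/inner sides).
I_min = (40.6×34.9³ − 33.00×27.30³)/12 = 8.787×10^4 mm⁴
I = 8.787×10^4 mm⁴ = 8.787×10^-8 m⁴
Effective length L_e = K·L = 1 × 4.87 = 4.870 m
P_cr = π²EI / L_e² = π² × 118×10⁹ × 8.787×10^-8 / 4.870² = 4.315×10^3 N

P_cr ≈ 4.31 kN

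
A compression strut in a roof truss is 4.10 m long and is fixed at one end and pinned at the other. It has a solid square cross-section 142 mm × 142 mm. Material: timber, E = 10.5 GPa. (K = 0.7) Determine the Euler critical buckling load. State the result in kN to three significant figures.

I = a⁴/12 = 142⁴/12 = 3.388×10^7 mm⁴
I = 3.388×10^7 mm⁴ = 3.388×10^-5 m⁴
Effective length L_e = K·L = 0.7 × 4.10 = 2.870 m
P_cr = π²EI / L_e² = π² × 10.5×10⁹ × 3.388×10^-5 / 2.870² = 4.263×10^5 N

P_cr ≈ 426 kN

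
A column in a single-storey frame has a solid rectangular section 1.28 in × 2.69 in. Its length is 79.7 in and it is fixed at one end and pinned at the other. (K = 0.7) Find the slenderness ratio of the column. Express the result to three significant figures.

λ ≈ 151

For a rectangle r_min = b/√12 = 1.28/√12 = 0.3695 in
L_e = K·L = 0.7 × 79.7 = 55.79 in
λ = L_e / r_min = 55.790 / 0.3695 = 151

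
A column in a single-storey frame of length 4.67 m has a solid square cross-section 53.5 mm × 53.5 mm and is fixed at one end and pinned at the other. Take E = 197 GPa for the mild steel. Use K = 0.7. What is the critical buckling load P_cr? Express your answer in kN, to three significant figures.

I = a⁴/12 = 53.5⁴/12 = 6.827×10^5 mm⁴
I = 6.827×10^5 mm⁴ = 6.827×10^-7 m⁴
Effective length L_e = K·L = 0.7 × 4.67 = 3.269 m
P_cr = π²EI / L_e² = π² × 197×10⁹ × 6.827×10^-7 / 3.269² = 1.242×10^5 N

P_cr ≈ 124 kN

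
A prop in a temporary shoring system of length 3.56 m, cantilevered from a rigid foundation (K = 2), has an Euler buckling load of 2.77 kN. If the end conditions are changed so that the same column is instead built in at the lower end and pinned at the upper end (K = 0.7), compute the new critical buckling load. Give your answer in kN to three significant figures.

P_cr ∝ 1/K², so P_cr,new = P_cr,old × (K_old/K_new)² = 2.77 × (2/0.7)²
= 2.77 × 8.163 = 22.6 kN

P_cr ≈ 22.6 kN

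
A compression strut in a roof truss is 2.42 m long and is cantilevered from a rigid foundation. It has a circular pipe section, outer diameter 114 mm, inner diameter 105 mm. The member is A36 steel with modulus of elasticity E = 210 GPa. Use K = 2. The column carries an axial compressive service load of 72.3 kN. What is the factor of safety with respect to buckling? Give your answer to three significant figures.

n ≈ 2.84

d_o = 114 mm, d_i = 105 mm
I = π(d_o⁴ − d_i⁴)/64 = π(114⁴ − 105.0⁴)/64 = 2.324×10^6 mm⁴
I = 2.324×10^6 mm⁴ = 2.324×10^-6 m⁴
Effective length L_e = K·L = 2 × 2.42 = 4.840 m
P_cr = π²EI / L_e² = π² × 210×10⁹ × 2.324×10^-6 / 4.840² = 2.056×10^5 N
Factor of safety n = P_cr / P = 205.63 / 72.3 = 2.84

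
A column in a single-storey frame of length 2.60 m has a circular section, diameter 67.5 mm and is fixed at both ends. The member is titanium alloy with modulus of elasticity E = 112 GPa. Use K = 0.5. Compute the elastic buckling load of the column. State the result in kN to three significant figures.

P_cr ≈ 667 kN

I = πd⁴/64 = π×67.5⁴/64 = 1.019×10^6 mm⁴
I = 1.019×10^6 mm⁴ = 1.019×10^-6 m⁴
Effective length L_e = K·L = 0.5 × 2.60 = 1.300 m
P_cr = π²EI / L_e² = π² × 112×10⁹ × 1.019×10^-6 / 1.300² = 6.665×10^5 N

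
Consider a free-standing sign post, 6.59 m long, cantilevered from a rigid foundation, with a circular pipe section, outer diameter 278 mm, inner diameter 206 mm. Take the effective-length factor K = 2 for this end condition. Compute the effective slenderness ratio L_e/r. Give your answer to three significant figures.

d_o = 278 mm, d_i = 206 mm
I = π(d_o⁴ − d_i⁴)/64 = π(278⁴ − 206.0⁴)/64 = 2.048×10^8 mm⁴
A = 2.737×10^4 mm²;  r_min = √(I/A) = √(2.048×10^8/2.737×10^4) = 86.50 mm
L_e = K·L = 2 × 6.59 m = 13.18 m = 13180 mm
λ = L_e / r_min = 13180 / 86.50 = 152

λ ≈ 152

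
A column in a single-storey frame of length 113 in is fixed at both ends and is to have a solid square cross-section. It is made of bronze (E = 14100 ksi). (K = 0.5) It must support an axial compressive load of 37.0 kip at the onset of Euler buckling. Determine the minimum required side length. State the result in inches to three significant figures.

a ≈ 1.79 in

L_e = K·L = 0.5 × 113 = 56.50 in
Required I = P_cr·L_e²/(π²E) = 3.700×10^4 × 56.50² / (π² × 1.41×10^7) = 0.8487 in⁴
Solid square: I = a⁴/12  ⇒  a = (12I)^(1/4) = (12×0.8487)^(1/4) = 1.79 in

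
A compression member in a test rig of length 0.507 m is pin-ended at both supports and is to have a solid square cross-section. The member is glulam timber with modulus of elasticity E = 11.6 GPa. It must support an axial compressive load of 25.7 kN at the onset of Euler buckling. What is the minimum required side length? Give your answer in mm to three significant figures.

a ≈ 28.8 mm

L_e = K·L = 1 × 0.507 = 0.5070 m
Required I = P_cr·L_e²/(π²E) = 2.570×10^4 × 0.5070² / (π² × 1.16×10^10) = 5.770×10^-8 m⁴
I_req = 5.770×10^4 mm⁴
Solid square: I = a⁴/12  ⇒  a = (12I)^(1/4) = (12×5.770×10^4)^(1/4) = 28.8 mm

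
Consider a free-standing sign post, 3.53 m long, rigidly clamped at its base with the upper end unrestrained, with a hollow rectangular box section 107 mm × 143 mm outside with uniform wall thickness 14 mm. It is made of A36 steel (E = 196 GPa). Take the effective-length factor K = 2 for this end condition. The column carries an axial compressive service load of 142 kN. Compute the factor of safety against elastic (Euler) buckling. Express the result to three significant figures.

Inner dimensions: h_i = 143 − 2×14 = 115.0 mm, b_i = 107 − 2×14 = 79.00 mm
Weak-axis I_min = (h_o·b_o³ − h_i·b_i³)/12 with b_o = 107, b_i = 79.00 mm (shorter outer/inner sides).
I_min = (143×107³ − 115.0×79.00³)/12 = 9.873×10^6 mm⁴
I = 9.873×10^6 mm⁴ = 9.873×10^-6 m⁴
Effective length L_e = K·L = 2 × 3.53 = 7.060 m
P_cr = π²EI / L_e² = π² × 196×10⁹ × 9.873×10^-6 / 7.060² = 3.832×10^5 N
Factor of safety n = P_cr / P = 383.19 / 142 = 2.70

n ≈ 2.70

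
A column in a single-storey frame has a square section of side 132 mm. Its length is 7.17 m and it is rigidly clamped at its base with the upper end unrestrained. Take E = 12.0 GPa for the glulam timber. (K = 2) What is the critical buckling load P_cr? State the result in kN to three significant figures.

I = a⁴/12 = 132⁴/12 = 2.530×10^7 mm⁴
I = 2.530×10^7 mm⁴ = 2.530×10^-5 m⁴
Effective length L_e = K·L = 2 × 7.17 = 14.34 m
P_cr = π²EI / L_e² = π² × 12.0×10⁹ × 2.530×10^-5 / 14.34² = 1.457×10^4 N

P_cr ≈ 14.6 kN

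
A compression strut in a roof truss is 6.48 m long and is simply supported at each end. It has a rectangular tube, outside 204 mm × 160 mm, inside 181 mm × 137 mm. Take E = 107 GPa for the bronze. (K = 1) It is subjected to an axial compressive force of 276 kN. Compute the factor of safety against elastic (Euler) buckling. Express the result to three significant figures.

n ≈ 2.81

Weak-axis I_min = (h_o·b_o³ − h_i·b_i³)/12 with b_o = 160, b_i = 137.0 mm (shorter outer/inner sides).
I_min = (204×160³ − 181.0×137.0³)/12 = 3.085×10^7 mm⁴
I = 3.085×10^7 mm⁴ = 3.085×10^-5 m⁴
Effective length L_e = K·L = 1 × 6.48 = 6.480 m
P_cr = π²EI / L_e² = π² × 107×10⁹ × 3.085×10^-5 / 6.480² = 7.758×10^5 N
Factor of safety n = P_cr / P = 775.80 / 276 = 2.81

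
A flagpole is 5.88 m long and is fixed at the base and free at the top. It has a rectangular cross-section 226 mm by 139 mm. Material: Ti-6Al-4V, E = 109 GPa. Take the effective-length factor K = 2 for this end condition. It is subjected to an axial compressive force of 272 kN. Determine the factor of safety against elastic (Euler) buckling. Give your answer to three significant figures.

n ≈ 1.45

Buckling occurs about the weak axis: I_min = h·b³/12 with b = 139 mm (the shorter side).
I_min = 226×139³/12 = 5.058×10^7 mm⁴
I = 5.058×10^7 mm⁴ = 5.058×10^-5 m⁴
Effective length L_e = K·L = 2 × 5.88 = 11.76 m
P_cr = π²EI / L_e² = π² × 109×10⁹ × 5.058×10^-5 / 11.76² = 3.934×10^5 N
Factor of safety n = P_cr / P = 393.44 / 272 = 1.45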